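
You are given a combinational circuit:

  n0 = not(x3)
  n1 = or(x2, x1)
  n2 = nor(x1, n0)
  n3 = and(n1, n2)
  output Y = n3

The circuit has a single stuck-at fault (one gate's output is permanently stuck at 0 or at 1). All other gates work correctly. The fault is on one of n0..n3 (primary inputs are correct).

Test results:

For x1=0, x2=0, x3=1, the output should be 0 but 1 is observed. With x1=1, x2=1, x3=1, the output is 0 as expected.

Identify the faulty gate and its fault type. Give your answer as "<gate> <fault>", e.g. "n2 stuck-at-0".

Fault-free values for test 1 (x1=0, x2=0, x3=1): n0=0, n1=0, n2=1, n3=0, giving Y=0. Observed 1.
Test 1: faults giving observed 1 are {n1 stuck-at-1, n3 stuck-at-1}.
Test 2 (x1=1, x2=1, x3=1): fault-free n0=0, n1=1, n2=0, n3=0 → 0; observed 0. Eliminates n3 stuck-at-1.
Only n1 stuck-at-1 is consistent with every test.

n1 stuck-at-1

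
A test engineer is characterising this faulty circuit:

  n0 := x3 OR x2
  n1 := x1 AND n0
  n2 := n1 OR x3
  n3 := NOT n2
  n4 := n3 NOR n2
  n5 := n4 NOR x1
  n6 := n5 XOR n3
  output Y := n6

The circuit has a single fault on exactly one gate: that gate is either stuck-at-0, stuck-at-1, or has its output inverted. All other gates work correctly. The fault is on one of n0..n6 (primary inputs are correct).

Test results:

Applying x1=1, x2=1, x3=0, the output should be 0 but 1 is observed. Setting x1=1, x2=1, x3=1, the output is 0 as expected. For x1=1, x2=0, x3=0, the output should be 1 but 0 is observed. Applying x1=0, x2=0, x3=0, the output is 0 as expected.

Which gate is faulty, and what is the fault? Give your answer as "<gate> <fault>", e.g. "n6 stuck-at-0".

Fault-free values for test 1 (x1=1, x2=1, x3=0): n0=1, n1=1, n2=1, n3=0, n4=0, n5=0, n6=0, giving Y=0. Observed 1.
Test 1: faults giving observed 1 are {n0 stuck-at-0, n0 inverted output, n1 stuck-at-0, n1 inverted output, n2 stuck-at-0, n2 inverted output, n3 stuck-at-1, n3 inverted output, n5 stuck-at-1, n5 inverted output, n6 stuck-at-1, n6 inverted output}.
Test 2 (x1=1, x2=1, x3=1): fault-free n0=1, n1=1, n2=1, n3=0, n4=0, n5=0, n6=0 → 0; observed 0. Eliminates n2 stuck-at-0, n2 inverted output, n3 stuck-at-1, n3 inverted output, n5 stuck-at-1, n5 inverted output, n6 stuck-at-1, n6 inverted output.
Test 3 (x1=1, x2=0, x3=0): fault-free n0=0, n1=0, n2=0, n3=1, n4=0, n5=0, n6=1 → 1; observed 0. Eliminates n0 stuck-at-0, n1 stuck-at-0.
Test 4 (x1=0, x2=0, x3=0): fault-free n0=0, n1=0, n2=0, n3=1, n4=0, n5=1, n6=0 → 0; observed 0. Eliminates n1 inverted output.
Only n0 inverted output is consistent with every test.

n0 inverted output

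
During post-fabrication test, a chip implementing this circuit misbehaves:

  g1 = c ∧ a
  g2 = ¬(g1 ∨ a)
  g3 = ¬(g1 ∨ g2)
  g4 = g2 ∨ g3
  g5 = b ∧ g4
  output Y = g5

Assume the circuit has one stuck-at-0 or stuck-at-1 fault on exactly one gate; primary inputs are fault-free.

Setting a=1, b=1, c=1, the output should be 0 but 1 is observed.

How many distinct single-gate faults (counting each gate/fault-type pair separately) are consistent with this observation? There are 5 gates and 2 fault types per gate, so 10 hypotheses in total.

Fault-free: g1=1, g2=0, g3=0, g4=0, g5=0 → 0. Observed 1.
  g1 stuck-at-0: output 1 ✓
  g1 stuck-at-1: output 0 ✗
  g2 stuck-at-0: output 0 ✗
  g2 stuck-at-1: output 1 ✓
  g3 stuck-at-0: output 0 ✗
  g3 stuck-at-1: output 1 ✓
  g4 stuck-at-0: output 0 ✗
  g4 stuck-at-1: output 1 ✓
  g5 stuck-at-0: output 0 ✗
  g5 stuck-at-1: output 1 ✓
Consistent faults: {g1 stuck-at-0, g2 stuck-at-1, g3 stuck-at-1, g4 stuck-at-1, g5 stuck-at-1} — 5 in all.

5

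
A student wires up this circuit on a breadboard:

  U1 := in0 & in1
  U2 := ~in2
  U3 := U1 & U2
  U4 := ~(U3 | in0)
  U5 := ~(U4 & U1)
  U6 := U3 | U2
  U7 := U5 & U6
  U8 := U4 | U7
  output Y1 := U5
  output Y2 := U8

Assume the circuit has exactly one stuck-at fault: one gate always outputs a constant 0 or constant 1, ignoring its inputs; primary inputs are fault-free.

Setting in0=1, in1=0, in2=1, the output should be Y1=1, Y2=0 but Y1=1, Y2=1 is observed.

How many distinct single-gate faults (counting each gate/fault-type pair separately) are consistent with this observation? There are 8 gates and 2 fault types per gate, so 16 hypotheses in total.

6

Fault-free: U1=0, U2=0, U3=0, U4=0, U5=1, U6=0, U7=0, U8=0 → Y1=1, Y2=0. Observed Y1=1, Y2=1.
  U1: none of the 2 fault types match ✗
  U2: stuck-at-1 ✓; others ✗
  U3: stuck-at-1 ✓; others ✗
  U4: stuck-at-1 ✓; others ✗
  U5: none of the 2 fault types match ✗
  U6: stuck-at-1 ✓; others ✗
  U7: stuck-at-1 ✓; others ✗
  U8: stuck-at-1 ✓; others ✗
Consistent faults: {U2 stuck-at-1, U3 stuck-at-1, U4 stuck-at-1, U6 stuck-at-1, U7 stuck-at-1, U8 stuck-at-1} — 6 in all.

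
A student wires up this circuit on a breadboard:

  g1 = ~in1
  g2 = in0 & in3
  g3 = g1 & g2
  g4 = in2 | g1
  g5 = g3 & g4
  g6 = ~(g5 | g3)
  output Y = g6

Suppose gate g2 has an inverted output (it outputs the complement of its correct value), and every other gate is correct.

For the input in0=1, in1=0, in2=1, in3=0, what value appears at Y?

Propagate with g2 forced: g1=1, g2=1 [inverted output], g3=1, g4=1, g5=1, g6=0.
So Y = 0. (Without the fault it would be 1.)

0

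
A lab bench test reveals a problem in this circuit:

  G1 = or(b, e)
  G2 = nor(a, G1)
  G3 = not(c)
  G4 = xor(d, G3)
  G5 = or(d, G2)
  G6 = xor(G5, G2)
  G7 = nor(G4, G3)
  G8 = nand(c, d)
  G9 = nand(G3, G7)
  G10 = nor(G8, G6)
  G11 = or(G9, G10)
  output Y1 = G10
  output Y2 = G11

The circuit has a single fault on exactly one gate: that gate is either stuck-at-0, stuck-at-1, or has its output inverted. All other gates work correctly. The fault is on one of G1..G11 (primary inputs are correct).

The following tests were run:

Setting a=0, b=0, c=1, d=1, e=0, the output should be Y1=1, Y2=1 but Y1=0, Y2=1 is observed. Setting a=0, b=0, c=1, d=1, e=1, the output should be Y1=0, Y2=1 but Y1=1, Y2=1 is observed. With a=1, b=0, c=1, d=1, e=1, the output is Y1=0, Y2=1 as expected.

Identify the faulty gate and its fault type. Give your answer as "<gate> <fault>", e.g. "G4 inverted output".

G1 inverted output

Fault-free values for test 1 (a=0, b=0, c=1, d=1, e=0): G1=0, G2=1, G3=0, G4=1, G5=1, G6=0, G7=0, G8=0, G9=1, G10=1, G11=1, giving Y1=1, Y2=1. Observed Y1=0, Y2=1.
Test 1: faults giving observed Y1=0, Y2=1 are {G1 stuck-at-1, G1 inverted output, G2 stuck-at-0, G2 inverted output, G5 stuck-at-0, G5 inverted output, G6 stuck-at-1, G6 inverted output, G8 stuck-at-1, G8 inverted output, G10 stuck-at-0, G10 inverted output}.
Test 2 (a=0, b=0, c=1, d=1, e=1): fault-free G1=1, G2=0, G3=0, G4=1, G5=1, G6=1, G7=0, G8=0, G9=1, G10=0, G11=1 → Y1=0, Y2=1; observed Y1=1, Y2=1. Eliminates G1 stuck-at-1, G2 stuck-at-0, G6 stuck-at-1, G8 stuck-at-1, G8 inverted output, G10 stuck-at-0.
Test 3 (a=1, b=0, c=1, d=1, e=1): fault-free G1=1, G2=0, G3=0, G4=1, G5=1, G6=1, G7=0, G8=0, G9=1, G10=0, G11=1 → Y1=0, Y2=1; observed Y1=0, Y2=1. Eliminates G2 inverted output, G5 stuck-at-0, G5 inverted output, G6 inverted output, G10 inverted output.
Only G1 inverted output is consistent with every test.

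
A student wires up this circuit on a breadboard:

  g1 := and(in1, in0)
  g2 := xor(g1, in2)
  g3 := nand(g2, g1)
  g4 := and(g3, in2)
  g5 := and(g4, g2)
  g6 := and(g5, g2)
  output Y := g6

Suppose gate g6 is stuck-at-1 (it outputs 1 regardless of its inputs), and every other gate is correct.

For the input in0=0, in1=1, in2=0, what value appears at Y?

1

Propagate with g6 forced: g1=0, g2=0, g3=1, g4=0, g5=0, g6=1 [stuck-at-1].
So Y = 1. (Without the fault it would be 0.)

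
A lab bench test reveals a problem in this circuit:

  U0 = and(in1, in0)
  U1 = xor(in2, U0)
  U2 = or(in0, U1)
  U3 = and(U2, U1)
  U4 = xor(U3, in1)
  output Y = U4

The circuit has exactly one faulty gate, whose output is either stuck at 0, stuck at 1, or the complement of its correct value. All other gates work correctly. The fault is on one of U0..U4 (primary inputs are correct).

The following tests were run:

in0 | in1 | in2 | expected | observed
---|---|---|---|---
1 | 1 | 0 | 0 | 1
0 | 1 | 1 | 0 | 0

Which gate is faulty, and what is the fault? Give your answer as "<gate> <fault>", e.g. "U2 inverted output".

U0 stuck-at-0

Fault-free values for test 1 (in0=1, in1=1, in2=0): U0=1, U1=1, U2=1, U3=1, U4=0, giving Y=0. Observed 1.
Test 1: faults giving observed 1 are {U0 stuck-at-0, U0 inverted output, U1 stuck-at-0, U1 inverted output, U2 stuck-at-0, U2 inverted output, U3 stuck-at-0, U3 inverted output, U4 stuck-at-1, U4 inverted output}.
Test 2 (in0=0, in1=1, in2=1): fault-free U0=0, U1=1, U2=1, U3=1, U4=0 → 0; observed 0. Eliminates U0 inverted output, U1 stuck-at-0, U1 inverted output, U2 stuck-at-0, U2 inverted output, U3 stuck-at-0, U3 inverted output, U4 stuck-at-1, U4 inverted output.
Only U0 stuck-at-0 is consistent with every test.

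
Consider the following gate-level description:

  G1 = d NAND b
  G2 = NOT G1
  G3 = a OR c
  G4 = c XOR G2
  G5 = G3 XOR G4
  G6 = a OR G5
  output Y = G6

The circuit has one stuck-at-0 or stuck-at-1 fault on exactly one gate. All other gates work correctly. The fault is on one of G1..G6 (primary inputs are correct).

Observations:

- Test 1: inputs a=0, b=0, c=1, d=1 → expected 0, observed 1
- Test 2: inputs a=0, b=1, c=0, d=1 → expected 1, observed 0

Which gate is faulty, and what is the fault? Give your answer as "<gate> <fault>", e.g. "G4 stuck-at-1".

Fault-free values for test 1 (a=0, b=0, c=1, d=1): G1=1, G2=0, G3=1, G4=1, G5=0, G6=0, giving Y=0. Observed 1.
Test 1: faults giving observed 1 are {G1 stuck-at-0, G2 stuck-at-1, G3 stuck-at-0, G4 stuck-at-0, G5 stuck-at-1, G6 stuck-at-1}.
Test 2 (a=0, b=1, c=0, d=1): fault-free G1=0, G2=1, G3=0, G4=1, G5=1, G6=1 → 1; observed 0. Eliminates G1 stuck-at-0, G2 stuck-at-1, G3 stuck-at-0, G5 stuck-at-1, G6 stuck-at-1.
Only G4 stuck-at-0 is consistent with every test.

G4 stuck-at-0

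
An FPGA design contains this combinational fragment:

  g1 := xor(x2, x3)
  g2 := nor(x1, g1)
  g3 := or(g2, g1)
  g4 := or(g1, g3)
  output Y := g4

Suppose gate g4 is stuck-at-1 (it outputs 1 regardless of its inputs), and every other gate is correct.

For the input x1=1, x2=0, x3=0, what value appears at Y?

1

Propagate with g4 forced: g1=0, g2=0, g3=0, g4=1 [stuck-at-1].
So Y = 1. (Without the fault it would be 0.)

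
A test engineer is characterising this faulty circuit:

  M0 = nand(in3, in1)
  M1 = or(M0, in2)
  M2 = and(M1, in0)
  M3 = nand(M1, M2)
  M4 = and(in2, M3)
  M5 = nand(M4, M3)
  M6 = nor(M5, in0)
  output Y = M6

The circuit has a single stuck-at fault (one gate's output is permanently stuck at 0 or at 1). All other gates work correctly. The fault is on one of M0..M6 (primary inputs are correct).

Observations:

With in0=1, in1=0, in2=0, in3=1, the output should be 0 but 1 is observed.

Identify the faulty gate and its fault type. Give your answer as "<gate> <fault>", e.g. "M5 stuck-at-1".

Fault-free values for test 1 (in0=1, in1=0, in2=0, in3=1): M0=1, M1=1, M2=1, M3=0, M4=0, M5=1, M6=0, giving Y=0. Observed 1.
Test 1: faults giving observed 1 are {M6 stuck-at-1}.
Only M6 stuck-at-1 is consistent with every test.

M6 stuck-at-1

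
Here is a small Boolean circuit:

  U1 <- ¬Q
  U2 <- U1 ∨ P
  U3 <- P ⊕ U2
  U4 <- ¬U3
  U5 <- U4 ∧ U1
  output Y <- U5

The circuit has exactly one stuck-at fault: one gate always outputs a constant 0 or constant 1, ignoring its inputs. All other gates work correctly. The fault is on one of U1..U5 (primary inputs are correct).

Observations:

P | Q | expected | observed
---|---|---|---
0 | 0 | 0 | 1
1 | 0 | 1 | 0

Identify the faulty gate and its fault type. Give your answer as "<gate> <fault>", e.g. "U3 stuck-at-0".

U2 stuck-at-0

Fault-free values for test 1 (P=0, Q=0): U1=1, U2=1, U3=1, U4=0, U5=0, giving Y=0. Observed 1.
Test 1: faults giving observed 1 are {U2 stuck-at-0, U3 stuck-at-0, U4 stuck-at-1, U5 stuck-at-1}.
Test 2 (P=1, Q=0): fault-free U1=1, U2=1, U3=0, U4=1, U5=1 → 1; observed 0. Eliminates U3 stuck-at-0, U4 stuck-at-1, U5 stuck-at-1.
Only U2 stuck-at-0 is consistent with every test.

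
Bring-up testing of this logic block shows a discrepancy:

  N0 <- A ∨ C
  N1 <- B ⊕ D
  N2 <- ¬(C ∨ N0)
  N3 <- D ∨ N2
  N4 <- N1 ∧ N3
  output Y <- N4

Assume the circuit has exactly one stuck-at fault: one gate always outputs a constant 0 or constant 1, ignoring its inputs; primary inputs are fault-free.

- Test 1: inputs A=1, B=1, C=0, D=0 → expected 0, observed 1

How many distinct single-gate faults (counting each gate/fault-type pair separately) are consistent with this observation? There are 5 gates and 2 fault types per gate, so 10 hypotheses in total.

4

Fault-free: N0=1, N1=1, N2=0, N3=0, N4=0 → 0. Observed 1.
  N0 stuck-at-0: output 1 ✓
  N0 stuck-at-1: output 0 ✗
  N1 stuck-at-0: output 0 ✗
  N1 stuck-at-1: output 0 ✗
  N2 stuck-at-0: output 0 ✗
  N2 stuck-at-1: output 1 ✓
  N3 stuck-at-0: output 0 ✗
  N3 stuck-at-1: output 1 ✓
  N4 stuck-at-0: output 0 ✗
  N4 stuck-at-1: output 1 ✓
Consistent faults: {N0 stuck-at-0, N2 stuck-at-1, N3 stuck-at-1, N4 stuck-at-1} — 4 in all.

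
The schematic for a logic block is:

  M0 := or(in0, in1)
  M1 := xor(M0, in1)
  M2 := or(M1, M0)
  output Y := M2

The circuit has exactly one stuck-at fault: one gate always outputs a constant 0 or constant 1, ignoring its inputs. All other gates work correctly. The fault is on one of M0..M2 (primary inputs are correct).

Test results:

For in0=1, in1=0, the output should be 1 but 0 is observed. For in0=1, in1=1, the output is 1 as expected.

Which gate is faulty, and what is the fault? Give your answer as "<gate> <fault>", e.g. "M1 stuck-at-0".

M0 stuck-at-0

Fault-free values for test 1 (in0=1, in1=0): M0=1, M1=1, M2=1, giving Y=1. Observed 0.
Test 1: faults giving observed 0 are {M0 stuck-at-0, M2 stuck-at-0}.
Test 2 (in0=1, in1=1): fault-free M0=1, M1=0, M2=1 → 1; observed 1. Eliminates M2 stuck-at-0.
Only M0 stuck-at-0 is consistent with every test.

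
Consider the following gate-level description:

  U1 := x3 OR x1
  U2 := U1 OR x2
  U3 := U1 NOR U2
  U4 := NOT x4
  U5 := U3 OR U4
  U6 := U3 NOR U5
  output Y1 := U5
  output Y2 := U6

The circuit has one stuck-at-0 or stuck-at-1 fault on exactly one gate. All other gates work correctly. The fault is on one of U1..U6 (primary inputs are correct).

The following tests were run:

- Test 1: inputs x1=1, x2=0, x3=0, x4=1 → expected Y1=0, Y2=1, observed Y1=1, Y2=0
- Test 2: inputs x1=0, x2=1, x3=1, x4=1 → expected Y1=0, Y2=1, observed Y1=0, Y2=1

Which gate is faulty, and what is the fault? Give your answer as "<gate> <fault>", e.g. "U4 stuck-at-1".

Fault-free values for test 1 (x1=1, x2=0, x3=0, x4=1): U1=1, U2=1, U3=0, U4=0, U5=0, U6=1, giving Y1=0, Y2=1. Observed Y1=1, Y2=0.
Test 1: faults giving observed Y1=1, Y2=0 are {U1 stuck-at-0, U3 stuck-at-1, U4 stuck-at-1, U5 stuck-at-1}.
Test 2 (x1=0, x2=1, x3=1, x4=1): fault-free U1=1, U2=1, U3=0, U4=0, U5=0, U6=1 → Y1=0, Y2=1; observed Y1=0, Y2=1. Eliminates U3 stuck-at-1, U4 stuck-at-1, U5 stuck-at-1.
Only U1 stuck-at-0 is consistent with every test.

U1 stuck-at-0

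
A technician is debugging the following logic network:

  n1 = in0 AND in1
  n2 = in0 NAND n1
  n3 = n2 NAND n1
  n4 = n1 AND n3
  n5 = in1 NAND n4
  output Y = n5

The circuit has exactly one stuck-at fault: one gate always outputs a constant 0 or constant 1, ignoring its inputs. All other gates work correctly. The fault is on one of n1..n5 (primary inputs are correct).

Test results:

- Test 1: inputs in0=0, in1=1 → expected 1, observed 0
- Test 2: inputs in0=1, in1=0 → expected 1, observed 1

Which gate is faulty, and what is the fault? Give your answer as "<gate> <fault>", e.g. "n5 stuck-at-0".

Fault-free values for test 1 (in0=0, in1=1): n1=0, n2=1, n3=1, n4=0, n5=1, giving Y=1. Observed 0.
Test 1: faults giving observed 0 are {n4 stuck-at-1, n5 stuck-at-0}.
Test 2 (in0=1, in1=0): fault-free n1=0, n2=1, n3=1, n4=0, n5=1 → 1; observed 1. Eliminates n5 stuck-at-0.
Only n4 stuck-at-1 is consistent with every test.

n4 stuck-at-1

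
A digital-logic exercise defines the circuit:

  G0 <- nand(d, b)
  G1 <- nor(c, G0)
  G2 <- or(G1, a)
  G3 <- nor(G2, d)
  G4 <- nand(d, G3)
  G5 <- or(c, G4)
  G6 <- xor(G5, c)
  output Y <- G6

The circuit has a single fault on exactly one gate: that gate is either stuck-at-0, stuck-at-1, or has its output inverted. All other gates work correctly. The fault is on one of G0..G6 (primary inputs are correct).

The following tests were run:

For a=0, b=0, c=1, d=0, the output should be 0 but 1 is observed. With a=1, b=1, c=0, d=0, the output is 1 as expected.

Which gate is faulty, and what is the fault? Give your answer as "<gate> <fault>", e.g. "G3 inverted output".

G6 stuck-at-1

Fault-free values for test 1 (a=0, b=0, c=1, d=0): G0=1, G1=0, G2=0, G3=1, G4=1, G5=1, G6=0, giving Y=0. Observed 1.
Test 1: faults giving observed 1 are {G5 stuck-at-0, G5 inverted output, G6 stuck-at-1, G6 inverted output}.
Test 2 (a=1, b=1, c=0, d=0): fault-free G0=1, G1=0, G2=1, G3=0, G4=1, G5=1, G6=1 → 1; observed 1. Eliminates G5 stuck-at-0, G5 inverted output, G6 inverted output.
Only G6 stuck-at-1 is consistent with every test.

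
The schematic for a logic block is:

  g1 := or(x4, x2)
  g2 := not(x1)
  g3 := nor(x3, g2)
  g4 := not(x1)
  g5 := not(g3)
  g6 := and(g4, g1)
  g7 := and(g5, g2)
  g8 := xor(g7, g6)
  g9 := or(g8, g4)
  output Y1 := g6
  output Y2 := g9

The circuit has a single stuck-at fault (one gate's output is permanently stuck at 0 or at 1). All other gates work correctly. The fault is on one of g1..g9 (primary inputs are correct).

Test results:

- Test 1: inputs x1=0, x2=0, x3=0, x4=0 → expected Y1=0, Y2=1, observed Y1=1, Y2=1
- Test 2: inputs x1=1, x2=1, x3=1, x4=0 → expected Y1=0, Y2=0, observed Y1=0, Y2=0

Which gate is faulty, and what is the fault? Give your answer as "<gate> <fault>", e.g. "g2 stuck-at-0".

Fault-free values for test 1 (x1=0, x2=0, x3=0, x4=0): g1=0, g2=1, g3=0, g4=1, g5=1, g6=0, g7=1, g8=1, g9=1, giving Y1=0, Y2=1. Observed Y1=1, Y2=1.
Test 1: faults giving observed Y1=1, Y2=1 are {g1 stuck-at-1, g6 stuck-at-1}.
Test 2 (x1=1, x2=1, x3=1, x4=0): fault-free g1=1, g2=0, g3=0, g4=0, g5=1, g6=0, g7=0, g8=0, g9=0 → Y1=0, Y2=0; observed Y1=0, Y2=0. Eliminates g6 stuck-at-1.
Only g1 stuck-at-1 is consistent with every test.

g1 stuck-at-1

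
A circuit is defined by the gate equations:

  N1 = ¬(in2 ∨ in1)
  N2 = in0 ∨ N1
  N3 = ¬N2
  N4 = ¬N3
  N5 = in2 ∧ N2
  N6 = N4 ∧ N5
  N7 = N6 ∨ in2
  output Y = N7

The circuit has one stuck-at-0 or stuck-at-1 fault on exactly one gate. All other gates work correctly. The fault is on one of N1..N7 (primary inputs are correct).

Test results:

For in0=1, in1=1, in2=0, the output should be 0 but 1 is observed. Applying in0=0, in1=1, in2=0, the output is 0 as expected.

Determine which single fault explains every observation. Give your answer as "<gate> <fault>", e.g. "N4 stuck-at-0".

N5 stuck-at-1

Fault-free values for test 1 (in0=1, in1=1, in2=0): N1=0, N2=1, N3=0, N4=1, N5=0, N6=0, N7=0, giving Y=0. Observed 1.
Test 1: faults giving observed 1 are {N5 stuck-at-1, N6 stuck-at-1, N7 stuck-at-1}.
Test 2 (in0=0, in1=1, in2=0): fault-free N1=0, N2=0, N3=1, N4=0, N5=0, N6=0, N7=0 → 0; observed 0. Eliminates N6 stuck-at-1, N7 stuck-at-1.
Only N5 stuck-at-1 is consistent with every test.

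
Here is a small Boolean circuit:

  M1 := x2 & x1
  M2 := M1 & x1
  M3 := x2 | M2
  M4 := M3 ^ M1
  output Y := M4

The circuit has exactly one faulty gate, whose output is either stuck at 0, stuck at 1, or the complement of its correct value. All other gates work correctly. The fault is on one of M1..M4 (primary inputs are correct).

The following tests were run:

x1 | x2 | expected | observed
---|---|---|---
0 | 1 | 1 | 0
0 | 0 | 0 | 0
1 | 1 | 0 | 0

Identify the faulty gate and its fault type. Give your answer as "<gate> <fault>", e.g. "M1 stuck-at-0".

M4 stuck-at-0

Fault-free values for test 1 (x1=0, x2=1): M1=0, M2=0, M3=1, M4=1, giving Y=1. Observed 0.
Test 1: faults giving observed 0 are {M1 stuck-at-1, M1 inverted output, M3 stuck-at-0, M3 inverted output, M4 stuck-at-0, M4 inverted output}.
Test 2 (x1=0, x2=0): fault-free M1=0, M2=0, M3=0, M4=0 → 0; observed 0. Eliminates M1 stuck-at-1, M1 inverted output, M3 inverted output, M4 inverted output.
Test 3 (x1=1, x2=1): fault-free M1=1, M2=1, M3=1, M4=0 → 0; observed 0. Eliminates M3 stuck-at-0.
Only M4 stuck-at-0 is consistent with every test.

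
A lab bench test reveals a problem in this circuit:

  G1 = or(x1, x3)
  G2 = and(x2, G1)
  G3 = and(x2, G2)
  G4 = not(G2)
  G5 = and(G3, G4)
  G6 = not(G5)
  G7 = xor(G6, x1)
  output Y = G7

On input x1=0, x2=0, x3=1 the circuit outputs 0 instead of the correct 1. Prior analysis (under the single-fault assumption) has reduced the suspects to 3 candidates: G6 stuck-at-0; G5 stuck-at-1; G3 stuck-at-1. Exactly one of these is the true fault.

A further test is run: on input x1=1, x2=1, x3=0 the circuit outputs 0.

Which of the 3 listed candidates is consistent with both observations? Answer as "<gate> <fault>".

G3 stuck-at-1

Evaluate each candidate on input x1=1, x2=1, x3=0:
  G6 stuck-at-0: G1=1, G2=1, G3=1, G4=0, G5=0, G6=0 [stuck-at-0], G7=1 → 1 — eliminated
  G5 stuck-at-1: G1=1, G2=1, G3=1, G4=0, G5=1 [stuck-at-1], G6=0, G7=1 → 1 — eliminated
  G3 stuck-at-1: G1=1, G2=1, G3=1 [stuck-at-1], G4=0, G5=0, G6=1, G7=0 → 0 — matches
Only G3 stuck-at-1 reproduces the observed 0.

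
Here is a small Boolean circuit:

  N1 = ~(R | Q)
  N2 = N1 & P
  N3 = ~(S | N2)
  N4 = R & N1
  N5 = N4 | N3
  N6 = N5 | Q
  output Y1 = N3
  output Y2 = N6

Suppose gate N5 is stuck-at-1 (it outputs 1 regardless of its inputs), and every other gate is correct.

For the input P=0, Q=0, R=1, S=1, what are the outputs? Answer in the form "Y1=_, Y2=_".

Y1=0, Y2=1

Propagate with N5 forced: N1=0, N2=0, N3=0, N4=0, N5=1 [stuck-at-1], N6=1.
So the outputs are Y1=0, Y2=1. (Without the fault they would be Y1=0, Y2=0.)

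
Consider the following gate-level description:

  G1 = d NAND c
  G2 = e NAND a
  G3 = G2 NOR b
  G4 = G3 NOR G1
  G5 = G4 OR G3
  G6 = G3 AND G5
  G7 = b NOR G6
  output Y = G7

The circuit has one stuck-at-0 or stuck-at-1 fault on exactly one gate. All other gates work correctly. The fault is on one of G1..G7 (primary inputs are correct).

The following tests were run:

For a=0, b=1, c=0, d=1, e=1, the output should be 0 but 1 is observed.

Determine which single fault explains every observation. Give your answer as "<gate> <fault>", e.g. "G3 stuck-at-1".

G7 stuck-at-1

Fault-free values for test 1 (a=0, b=1, c=0, d=1, e=1): G1=1, G2=1, G3=0, G4=0, G5=0, G6=0, G7=0, giving Y=0. Observed 1.
Test 1: faults giving observed 1 are {G7 stuck-at-1}.
Only G7 stuck-at-1 is consistent with every test.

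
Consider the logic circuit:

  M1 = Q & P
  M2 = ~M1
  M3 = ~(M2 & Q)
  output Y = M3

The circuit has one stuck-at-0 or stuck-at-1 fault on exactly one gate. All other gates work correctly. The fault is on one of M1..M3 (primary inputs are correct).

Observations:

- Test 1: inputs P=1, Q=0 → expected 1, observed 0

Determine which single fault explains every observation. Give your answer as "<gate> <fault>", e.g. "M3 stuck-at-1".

Fault-free values for test 1 (P=1, Q=0): M1=0, M2=1, M3=1, giving Y=1. Observed 0.
Test 1: faults giving observed 0 are {M3 stuck-at-0}.
Only M3 stuck-at-0 is consistent with every test.

M3 stuck-at-0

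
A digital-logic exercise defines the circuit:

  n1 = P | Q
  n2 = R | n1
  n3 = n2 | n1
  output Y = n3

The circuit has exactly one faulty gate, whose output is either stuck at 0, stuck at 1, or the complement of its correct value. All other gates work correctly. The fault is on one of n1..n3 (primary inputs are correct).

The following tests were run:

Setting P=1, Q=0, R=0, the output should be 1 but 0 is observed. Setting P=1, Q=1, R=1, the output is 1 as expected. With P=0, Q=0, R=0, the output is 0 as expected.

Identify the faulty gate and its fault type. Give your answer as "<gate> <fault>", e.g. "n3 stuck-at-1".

n1 stuck-at-0

Fault-free values for test 1 (P=1, Q=0, R=0): n1=1, n2=1, n3=1, giving Y=1. Observed 0.
Test 1: faults giving observed 0 are {n1 stuck-at-0, n1 inverted output, n3 stuck-at-0, n3 inverted output}.
Test 2 (P=1, Q=1, R=1): fault-free n1=1, n2=1, n3=1 → 1; observed 1. Eliminates n3 stuck-at-0, n3 inverted output.
Test 3 (P=0, Q=0, R=0): fault-free n1=0, n2=0, n3=0 → 0; observed 0. Eliminates n1 inverted output.
Only n1 stuck-at-0 is consistent with every test.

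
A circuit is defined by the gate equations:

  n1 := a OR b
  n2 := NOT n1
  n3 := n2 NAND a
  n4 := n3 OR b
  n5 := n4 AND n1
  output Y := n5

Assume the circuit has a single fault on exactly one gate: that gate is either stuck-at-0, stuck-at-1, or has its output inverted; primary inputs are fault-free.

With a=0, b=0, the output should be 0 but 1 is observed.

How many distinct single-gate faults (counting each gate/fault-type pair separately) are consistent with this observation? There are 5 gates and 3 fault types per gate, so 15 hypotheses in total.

Fault-free: n1=0, n2=1, n3=1, n4=1, n5=0 → 0. Observed 1.
  n1: stuck-at-1, inverted output ✓; others ✗
  n2: none of the 3 fault types match ✗
  n3: none of the 3 fault types match ✗
  n4: none of the 3 fault types match ✗
  n5: stuck-at-1, inverted output ✓; others ✗
Consistent faults: {n1 stuck-at-1, n1 inverted output, n5 stuck-at-1, n5 inverted output} — 4 in all.

4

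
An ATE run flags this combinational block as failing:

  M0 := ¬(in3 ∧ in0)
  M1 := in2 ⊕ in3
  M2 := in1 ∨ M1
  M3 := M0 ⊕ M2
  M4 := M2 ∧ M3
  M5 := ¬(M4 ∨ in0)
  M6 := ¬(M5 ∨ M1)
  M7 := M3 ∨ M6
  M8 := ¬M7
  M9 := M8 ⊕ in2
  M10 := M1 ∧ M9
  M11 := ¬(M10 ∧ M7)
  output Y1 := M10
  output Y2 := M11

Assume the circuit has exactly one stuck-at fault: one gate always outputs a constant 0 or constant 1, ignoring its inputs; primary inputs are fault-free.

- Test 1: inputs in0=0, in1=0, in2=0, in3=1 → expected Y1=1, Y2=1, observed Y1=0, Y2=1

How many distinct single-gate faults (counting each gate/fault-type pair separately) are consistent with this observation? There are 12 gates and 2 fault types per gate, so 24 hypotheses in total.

9

Fault-free: M0=1, M1=1, M2=1, M3=0, M4=0, M5=1, M6=0, M7=0, M8=1, M9=1, M10=1, M11=1 → Y1=1, Y2=1. Observed Y1=0, Y2=1.
  M0: stuck-at-0 ✓; others ✗
  M1: stuck-at-0 ✓; others ✗
  M2: stuck-at-0 ✓; others ✗
  M3: stuck-at-1 ✓; others ✗
  M4: none of the 2 fault types match ✗
  M5: none of the 2 fault types match ✗
  M6: stuck-at-1 ✓; others ✗
  M7: stuck-at-1 ✓; others ✗
  M8: stuck-at-0 ✓; others ✗
  M9: stuck-at-0 ✓; others ✗
  M10: stuck-at-0 ✓; others ✗
  M11: none of the 2 fault types match ✗
Consistent faults: {M0 stuck-at-0, M1 stuck-at-0, M2 stuck-at-0, M3 stuck-at-1, M6 stuck-at-1, M7 stuck-at-1, M8 stuck-at-0, M9 stuck-at-0, M10 stuck-at-0} — 9 in all.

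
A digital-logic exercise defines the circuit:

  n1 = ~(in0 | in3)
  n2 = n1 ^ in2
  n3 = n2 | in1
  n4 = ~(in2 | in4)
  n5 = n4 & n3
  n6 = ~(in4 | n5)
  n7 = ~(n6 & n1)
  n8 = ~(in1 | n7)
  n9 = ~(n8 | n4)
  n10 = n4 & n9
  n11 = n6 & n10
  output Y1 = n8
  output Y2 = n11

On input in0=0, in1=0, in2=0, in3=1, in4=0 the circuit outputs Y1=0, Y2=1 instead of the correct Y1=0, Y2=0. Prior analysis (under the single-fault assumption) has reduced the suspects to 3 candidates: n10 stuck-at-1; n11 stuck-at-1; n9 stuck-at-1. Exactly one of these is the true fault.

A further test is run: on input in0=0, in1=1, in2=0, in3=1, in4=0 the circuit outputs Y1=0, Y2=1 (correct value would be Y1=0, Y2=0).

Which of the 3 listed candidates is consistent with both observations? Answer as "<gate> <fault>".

Evaluate each candidate on input in0=0, in1=1, in2=0, in3=1, in4=0:
  n10 stuck-at-1: n1=0, n2=0, n3=1, n4=1, n5=1, n6=0, n7=1, n8=0, n9=0, n10=1 [stuck-at-1], n11=0 → Y1=0, Y2=0 — eliminated
  n11 stuck-at-1: n1=0, n2=0, n3=1, n4=1, n5=1, n6=0, n7=1, n8=0, n9=0, n10=0, n11=1 [stuck-at-1] → Y1=0, Y2=1 — matches
  n9 stuck-at-1: n1=0, n2=0, n3=1, n4=1, n5=1, n6=0, n7=1, n8=0, n9=1 [stuck-at-1], n10=1, n11=0 → Y1=0, Y2=0 — eliminated
Only n11 stuck-at-1 reproduces the observed Y1=0, Y2=1.

n11 stuck-at-1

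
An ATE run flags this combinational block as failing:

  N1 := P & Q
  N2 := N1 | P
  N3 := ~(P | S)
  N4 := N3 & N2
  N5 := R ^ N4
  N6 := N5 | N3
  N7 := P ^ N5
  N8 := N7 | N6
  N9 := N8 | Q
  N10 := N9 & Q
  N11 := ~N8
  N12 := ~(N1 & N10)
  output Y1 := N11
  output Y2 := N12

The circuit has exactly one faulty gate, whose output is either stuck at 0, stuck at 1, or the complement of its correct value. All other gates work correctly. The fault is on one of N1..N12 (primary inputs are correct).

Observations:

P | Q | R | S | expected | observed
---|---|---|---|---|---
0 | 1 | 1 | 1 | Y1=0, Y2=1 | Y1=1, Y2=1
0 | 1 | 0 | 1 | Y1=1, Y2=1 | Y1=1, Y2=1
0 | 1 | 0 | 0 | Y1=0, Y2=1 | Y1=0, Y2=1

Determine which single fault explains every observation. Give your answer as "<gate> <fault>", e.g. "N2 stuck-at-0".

Fault-free values for test 1 (P=0, Q=1, R=1, S=1): N1=0, N2=0, N3=0, N4=0, N5=1, N6=1, N7=1, N8=1, N9=1, N10=1, N11=0, N12=1, giving Y1=0, Y2=1. Observed Y1=1, Y2=1.
Test 1: faults giving observed Y1=1, Y2=1 are {N4 stuck-at-1, N4 inverted output, N5 stuck-at-0, N5 inverted output, N8 stuck-at-0, N8 inverted output, N11 stuck-at-1, N11 inverted output}.
Test 2 (P=0, Q=1, R=0, S=1): fault-free N1=0, N2=0, N3=0, N4=0, N5=0, N6=0, N7=0, N8=0, N9=1, N10=1, N11=1, N12=1 → Y1=1, Y2=1; observed Y1=1, Y2=1. Eliminates N4 stuck-at-1, N4 inverted output, N5 inverted output, N8 inverted output, N11 inverted output.
Test 3 (P=0, Q=1, R=0, S=0): fault-free N1=0, N2=0, N3=1, N4=0, N5=0, N6=1, N7=0, N8=1, N9=1, N10=1, N11=0, N12=1 → Y1=0, Y2=1; observed Y1=0, Y2=1. Eliminates N8 stuck-at-0, N11 stuck-at-1.
Only N5 stuck-at-0 is consistent with every test.

N5 stuck-at-0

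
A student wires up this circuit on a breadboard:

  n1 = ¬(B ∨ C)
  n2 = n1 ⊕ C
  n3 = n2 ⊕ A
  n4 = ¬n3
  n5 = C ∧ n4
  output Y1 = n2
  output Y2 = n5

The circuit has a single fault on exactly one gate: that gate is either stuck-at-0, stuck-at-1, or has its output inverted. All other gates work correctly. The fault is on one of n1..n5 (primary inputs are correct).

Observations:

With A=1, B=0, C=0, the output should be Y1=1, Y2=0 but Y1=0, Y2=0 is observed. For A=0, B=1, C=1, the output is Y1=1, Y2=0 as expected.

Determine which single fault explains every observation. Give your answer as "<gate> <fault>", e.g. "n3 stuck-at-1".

Fault-free values for test 1 (A=1, B=0, C=0): n1=1, n2=1, n3=0, n4=1, n5=0, giving Y1=1, Y2=0. Observed Y1=0, Y2=0.
Test 1: faults giving observed Y1=0, Y2=0 are {n1 stuck-at-0, n1 inverted output, n2 stuck-at-0, n2 inverted output}.
Test 2 (A=0, B=1, C=1): fault-free n1=0, n2=1, n3=1, n4=0, n5=0 → Y1=1, Y2=0; observed Y1=1, Y2=0. Eliminates n1 inverted output, n2 stuck-at-0, n2 inverted output.
Only n1 stuck-at-0 is consistent with every test.

n1 stuck-at-0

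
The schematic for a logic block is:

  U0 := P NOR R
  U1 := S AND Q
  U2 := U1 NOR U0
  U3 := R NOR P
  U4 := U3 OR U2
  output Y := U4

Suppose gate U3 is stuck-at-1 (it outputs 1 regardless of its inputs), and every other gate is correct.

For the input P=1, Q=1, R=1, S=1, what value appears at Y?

Propagate with U3 forced: U0=0, U1=1, U2=0, U3=1 [stuck-at-1], U4=1.
So Y = 1. (Without the fault it would be 0.)

1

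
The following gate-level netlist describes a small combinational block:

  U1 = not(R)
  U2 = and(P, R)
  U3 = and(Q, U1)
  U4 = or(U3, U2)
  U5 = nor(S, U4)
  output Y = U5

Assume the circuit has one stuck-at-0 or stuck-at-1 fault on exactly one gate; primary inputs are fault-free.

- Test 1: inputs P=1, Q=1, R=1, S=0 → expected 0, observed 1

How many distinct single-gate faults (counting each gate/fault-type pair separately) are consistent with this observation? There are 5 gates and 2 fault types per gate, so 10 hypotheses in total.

Fault-free: U1=0, U2=1, U3=0, U4=1, U5=0 → 0. Observed 1.
  U1 stuck-at-0: output 0 ✗
  U1 stuck-at-1: output 0 ✗
  U2 stuck-at-0: output 1 ✓
  U2 stuck-at-1: output 0 ✗
  U3 stuck-at-0: output 0 ✗
  U3 stuck-at-1: output 0 ✗
  U4 stuck-at-0: output 1 ✓
  U4 stuck-at-1: output 0 ✗
  U5 stuck-at-0: output 0 ✗
  U5 stuck-at-1: output 1 ✓
Consistent faults: {U2 stuck-at-0, U4 stuck-at-0, U5 stuck-at-1} — 3 in all.

3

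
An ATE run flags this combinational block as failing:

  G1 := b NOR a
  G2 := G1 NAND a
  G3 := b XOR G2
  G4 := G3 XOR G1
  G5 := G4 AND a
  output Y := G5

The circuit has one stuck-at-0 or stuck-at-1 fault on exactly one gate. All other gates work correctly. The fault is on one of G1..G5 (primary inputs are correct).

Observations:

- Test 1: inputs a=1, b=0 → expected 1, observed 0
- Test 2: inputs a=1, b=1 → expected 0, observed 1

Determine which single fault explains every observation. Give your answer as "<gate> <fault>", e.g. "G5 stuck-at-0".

G2 stuck-at-0

Fault-free values for test 1 (a=1, b=0): G1=0, G2=1, G3=1, G4=1, G5=1, giving Y=1. Observed 0.
Test 1: faults giving observed 0 are {G2 stuck-at-0, G3 stuck-at-0, G4 stuck-at-0, G5 stuck-at-0}.
Test 2 (a=1, b=1): fault-free G1=0, G2=1, G3=0, G4=0, G5=0 → 0; observed 1. Eliminates G3 stuck-at-0, G4 stuck-at-0, G5 stuck-at-0.
Only G2 stuck-at-0 is consistent with every test.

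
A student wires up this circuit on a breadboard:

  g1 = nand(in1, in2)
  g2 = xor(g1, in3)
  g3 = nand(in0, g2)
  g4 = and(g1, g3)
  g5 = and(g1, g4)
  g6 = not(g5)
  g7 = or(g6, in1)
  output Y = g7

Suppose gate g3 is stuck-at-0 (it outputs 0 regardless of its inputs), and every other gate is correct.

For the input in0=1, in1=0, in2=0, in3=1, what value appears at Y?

Propagate with g3 forced: g1=1, g2=0, g3=0 [stuck-at-0], g4=0, g5=0, g6=1, g7=1.
So Y = 1. (Without the fault it would be 0.)

1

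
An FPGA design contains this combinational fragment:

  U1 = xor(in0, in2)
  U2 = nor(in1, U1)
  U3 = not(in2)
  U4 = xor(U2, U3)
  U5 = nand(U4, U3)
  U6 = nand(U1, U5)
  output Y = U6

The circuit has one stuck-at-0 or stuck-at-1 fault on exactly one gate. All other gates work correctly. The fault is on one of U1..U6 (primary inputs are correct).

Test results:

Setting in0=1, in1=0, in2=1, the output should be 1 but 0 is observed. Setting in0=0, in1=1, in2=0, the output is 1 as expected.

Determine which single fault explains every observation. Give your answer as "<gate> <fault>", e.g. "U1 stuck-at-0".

U1 stuck-at-1

Fault-free values for test 1 (in0=1, in1=0, in2=1): U1=0, U2=1, U3=0, U4=1, U5=1, U6=1, giving Y=1. Observed 0.
Test 1: faults giving observed 0 are {U1 stuck-at-1, U6 stuck-at-0}.
Test 2 (in0=0, in1=1, in2=0): fault-free U1=0, U2=0, U3=1, U4=1, U5=0, U6=1 → 1; observed 1. Eliminates U6 stuck-at-0.
Only U1 stuck-at-1 is consistent with every test.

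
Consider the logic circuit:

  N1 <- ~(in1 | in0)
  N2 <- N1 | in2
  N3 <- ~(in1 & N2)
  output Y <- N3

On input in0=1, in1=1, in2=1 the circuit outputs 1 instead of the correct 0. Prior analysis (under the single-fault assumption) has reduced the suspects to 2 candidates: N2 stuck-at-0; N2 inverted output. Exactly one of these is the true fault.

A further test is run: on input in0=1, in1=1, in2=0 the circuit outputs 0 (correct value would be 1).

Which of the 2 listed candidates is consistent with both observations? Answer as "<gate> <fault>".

Evaluate each candidate on input in0=1, in1=1, in2=0:
  N2 stuck-at-0: N1=0, N2=0 [stuck-at-0], N3=1 → 1 — eliminated
  N2 inverted output: N1=0, N2=1 [inverted output], N3=0 → 0 — matches
Only N2 inverted output reproduces the observed 0.

N2 inverted output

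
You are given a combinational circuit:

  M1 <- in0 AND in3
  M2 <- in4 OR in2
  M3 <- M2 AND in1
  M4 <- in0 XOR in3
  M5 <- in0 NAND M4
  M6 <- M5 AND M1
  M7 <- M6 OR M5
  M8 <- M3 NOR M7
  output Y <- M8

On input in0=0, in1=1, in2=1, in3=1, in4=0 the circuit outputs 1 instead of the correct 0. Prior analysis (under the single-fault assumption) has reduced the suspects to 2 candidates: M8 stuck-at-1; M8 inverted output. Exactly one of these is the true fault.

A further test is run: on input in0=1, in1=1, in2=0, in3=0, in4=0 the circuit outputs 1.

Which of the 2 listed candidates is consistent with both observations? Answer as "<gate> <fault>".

M8 stuck-at-1

Evaluate each candidate on input in0=1, in1=1, in2=0, in3=0, in4=0:
  M8 stuck-at-1: M1=0, M2=0, M3=0, M4=1, M5=0, M6=0, M7=0, M8=1 [stuck-at-1] → 1 — matches
  M8 inverted output: M1=0, M2=0, M3=0, M4=1, M5=0, M6=0, M7=0, M8=0 [inverted output] → 0 — eliminated
Only M8 stuck-at-1 reproduces the observed 1.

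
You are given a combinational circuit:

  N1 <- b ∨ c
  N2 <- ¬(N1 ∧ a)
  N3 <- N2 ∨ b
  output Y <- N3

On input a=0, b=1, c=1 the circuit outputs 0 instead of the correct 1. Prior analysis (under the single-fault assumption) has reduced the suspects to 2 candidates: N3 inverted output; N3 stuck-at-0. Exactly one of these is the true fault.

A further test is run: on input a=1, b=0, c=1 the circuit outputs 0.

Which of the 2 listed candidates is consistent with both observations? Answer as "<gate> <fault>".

Evaluate each candidate on input a=1, b=0, c=1:
  N3 inverted output: N1=1, N2=0, N3=1 [inverted output] → 1 — eliminated
  N3 stuck-at-0: N1=1, N2=0, N3=0 [stuck-at-0] → 0 — matches
Only N3 stuck-at-0 reproduces the observed 0.

N3 stuck-at-0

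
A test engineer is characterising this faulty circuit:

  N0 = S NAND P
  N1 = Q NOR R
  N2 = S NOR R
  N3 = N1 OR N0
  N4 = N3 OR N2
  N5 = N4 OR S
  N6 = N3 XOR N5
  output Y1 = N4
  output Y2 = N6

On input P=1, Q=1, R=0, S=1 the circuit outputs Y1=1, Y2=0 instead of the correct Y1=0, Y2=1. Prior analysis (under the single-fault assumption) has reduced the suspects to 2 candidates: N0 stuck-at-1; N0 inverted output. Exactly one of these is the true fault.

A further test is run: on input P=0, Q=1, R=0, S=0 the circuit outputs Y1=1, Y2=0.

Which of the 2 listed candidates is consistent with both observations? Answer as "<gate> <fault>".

N0 stuck-at-1

Evaluate each candidate on input P=0, Q=1, R=0, S=0:
  N0 stuck-at-1: N0=1 [stuck-at-1], N1=0, N2=1, N3=1, N4=1, N5=1, N6=0 → Y1=1, Y2=0 — matches
  N0 inverted output: N0=0 [inverted output], N1=0, N2=1, N3=0, N4=1, N5=1, N6=1 → Y1=1, Y2=1 — eliminated
Only N0 stuck-at-1 reproduces the observed Y1=1, Y2=0.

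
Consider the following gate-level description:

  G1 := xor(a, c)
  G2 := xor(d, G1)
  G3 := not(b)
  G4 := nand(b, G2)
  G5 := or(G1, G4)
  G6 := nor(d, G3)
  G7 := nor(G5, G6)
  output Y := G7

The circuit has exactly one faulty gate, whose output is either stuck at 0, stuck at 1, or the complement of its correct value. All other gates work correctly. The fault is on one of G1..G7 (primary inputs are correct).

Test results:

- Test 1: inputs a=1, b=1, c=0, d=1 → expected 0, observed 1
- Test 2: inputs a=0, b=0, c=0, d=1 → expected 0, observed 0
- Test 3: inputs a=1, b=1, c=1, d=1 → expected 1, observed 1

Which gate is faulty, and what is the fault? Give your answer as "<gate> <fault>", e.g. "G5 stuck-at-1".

Fault-free values for test 1 (a=1, b=1, c=0, d=1): G1=1, G2=0, G3=0, G4=1, G5=1, G6=0, G7=0, giving Y=0. Observed 1.
Test 1: faults giving observed 1 are {G1 stuck-at-0, G1 inverted output, G5 stuck-at-0, G5 inverted output, G7 stuck-at-1, G7 inverted output}.
Test 2 (a=0, b=0, c=0, d=1): fault-free G1=0, G2=1, G3=1, G4=1, G5=1, G6=0, G7=0 → 0; observed 0. Eliminates G5 stuck-at-0, G5 inverted output, G7 stuck-at-1, G7 inverted output.
Test 3 (a=1, b=1, c=1, d=1): fault-free G1=0, G2=1, G3=0, G4=0, G5=0, G6=0, G7=1 → 1; observed 1. Eliminates G1 inverted output.
Only G1 stuck-at-0 is consistent with every test.

G1 stuck-at-0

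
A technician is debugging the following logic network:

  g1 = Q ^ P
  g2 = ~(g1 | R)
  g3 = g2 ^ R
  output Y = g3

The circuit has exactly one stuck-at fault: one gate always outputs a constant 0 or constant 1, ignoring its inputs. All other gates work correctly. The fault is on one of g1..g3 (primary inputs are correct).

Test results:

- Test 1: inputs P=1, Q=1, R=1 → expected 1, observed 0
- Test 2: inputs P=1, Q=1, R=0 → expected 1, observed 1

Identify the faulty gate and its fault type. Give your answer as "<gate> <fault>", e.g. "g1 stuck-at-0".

Fault-free values for test 1 (P=1, Q=1, R=1): g1=0, g2=0, g3=1, giving Y=1. Observed 0.
Test 1: faults giving observed 0 are {g2 stuck-at-1, g3 stuck-at-0}.
Test 2 (P=1, Q=1, R=0): fault-free g1=0, g2=1, g3=1 → 1; observed 1. Eliminates g3 stuck-at-0.
Only g2 stuck-at-1 is consistent with every test.

g2 stuck-at-1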